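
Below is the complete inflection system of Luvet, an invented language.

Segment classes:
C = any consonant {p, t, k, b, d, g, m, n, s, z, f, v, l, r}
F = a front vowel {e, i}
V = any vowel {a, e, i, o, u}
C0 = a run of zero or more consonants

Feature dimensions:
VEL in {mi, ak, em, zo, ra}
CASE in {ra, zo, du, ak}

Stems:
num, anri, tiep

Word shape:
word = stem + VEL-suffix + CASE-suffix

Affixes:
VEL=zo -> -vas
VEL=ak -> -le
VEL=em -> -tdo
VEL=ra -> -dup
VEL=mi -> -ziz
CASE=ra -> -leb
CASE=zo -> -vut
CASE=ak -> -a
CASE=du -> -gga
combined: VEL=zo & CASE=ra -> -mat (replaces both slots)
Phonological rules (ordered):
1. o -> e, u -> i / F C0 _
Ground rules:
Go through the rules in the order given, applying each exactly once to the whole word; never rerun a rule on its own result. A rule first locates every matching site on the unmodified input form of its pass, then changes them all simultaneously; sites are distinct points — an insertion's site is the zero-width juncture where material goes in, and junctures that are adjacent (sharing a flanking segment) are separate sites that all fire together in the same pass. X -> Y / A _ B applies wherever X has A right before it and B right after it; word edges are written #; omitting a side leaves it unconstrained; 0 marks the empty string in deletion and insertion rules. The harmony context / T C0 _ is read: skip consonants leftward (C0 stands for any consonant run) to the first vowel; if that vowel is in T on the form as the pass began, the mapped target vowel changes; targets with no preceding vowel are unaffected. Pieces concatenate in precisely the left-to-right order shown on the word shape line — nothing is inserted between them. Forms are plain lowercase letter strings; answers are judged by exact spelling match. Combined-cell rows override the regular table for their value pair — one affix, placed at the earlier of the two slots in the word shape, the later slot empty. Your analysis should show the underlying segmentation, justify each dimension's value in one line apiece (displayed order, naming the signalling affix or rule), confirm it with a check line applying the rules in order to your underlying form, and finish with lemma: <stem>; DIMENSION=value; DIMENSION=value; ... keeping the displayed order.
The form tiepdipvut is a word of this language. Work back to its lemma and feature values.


underlying: tiep-dup-vut
VEL=ra - signalled by the affix -dup
CASE=zo - signalled by the affix -vut
check: tiepdupvut -> tiepdipvut
lemma: tiep; VEL=ra; CASE=zo


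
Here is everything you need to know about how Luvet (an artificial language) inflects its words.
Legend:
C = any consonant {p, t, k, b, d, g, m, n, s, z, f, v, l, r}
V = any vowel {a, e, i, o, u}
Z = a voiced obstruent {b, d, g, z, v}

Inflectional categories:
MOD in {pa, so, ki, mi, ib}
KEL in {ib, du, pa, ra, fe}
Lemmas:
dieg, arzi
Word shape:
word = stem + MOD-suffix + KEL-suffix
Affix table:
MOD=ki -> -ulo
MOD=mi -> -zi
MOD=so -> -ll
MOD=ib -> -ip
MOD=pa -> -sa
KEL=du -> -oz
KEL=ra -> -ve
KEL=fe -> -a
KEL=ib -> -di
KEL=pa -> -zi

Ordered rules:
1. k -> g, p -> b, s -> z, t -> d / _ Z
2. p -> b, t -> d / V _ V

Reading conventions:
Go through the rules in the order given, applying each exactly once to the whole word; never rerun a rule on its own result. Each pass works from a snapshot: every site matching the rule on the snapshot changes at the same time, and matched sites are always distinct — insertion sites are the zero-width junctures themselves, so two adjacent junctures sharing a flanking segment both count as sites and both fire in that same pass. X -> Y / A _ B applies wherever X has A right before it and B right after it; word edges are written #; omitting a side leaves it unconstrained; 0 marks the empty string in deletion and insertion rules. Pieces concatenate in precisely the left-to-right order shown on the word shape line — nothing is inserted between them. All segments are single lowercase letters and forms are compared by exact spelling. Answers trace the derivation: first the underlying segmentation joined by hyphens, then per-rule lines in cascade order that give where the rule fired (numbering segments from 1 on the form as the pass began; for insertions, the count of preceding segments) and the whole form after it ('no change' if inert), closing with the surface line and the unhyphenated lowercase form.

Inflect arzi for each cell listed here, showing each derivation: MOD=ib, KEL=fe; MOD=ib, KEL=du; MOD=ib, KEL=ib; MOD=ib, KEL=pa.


cell MOD=ib, KEL=fe:
underlying: arzi-ip-a
1. k -> g, p -> b, s -> z, t -> d / _ Z: no change
2. p -> b, t -> d / V _ V: fires at position(s) 6: arziiba
surface: arziiba

cell MOD=ib, KEL=du:
underlying: arzi-ip-oz
1. k -> g, p -> b, s -> z, t -> d / _ Z: no change
2. p -> b, t -> d / V _ V: fires at position(s) 6: arziiboz
surface: arziiboz

cell MOD=ib, KEL=ib:
underlying: arzi-ip-di
1. k -> g, p -> b, s -> z, t -> d / _ Z: fires at position(s) 6: arziibdi
2. p -> b, t -> d / V _ V: no change
surface: arziibdi

cell MOD=ib, KEL=pa:
underlying: arzi-ip-zi
1. k -> g, p -> b, s -> z, t -> d / _ Z: fires at position(s) 6: arziibzi
2. p -> b, t -> d / V _ V: no change
surface: arziibzi


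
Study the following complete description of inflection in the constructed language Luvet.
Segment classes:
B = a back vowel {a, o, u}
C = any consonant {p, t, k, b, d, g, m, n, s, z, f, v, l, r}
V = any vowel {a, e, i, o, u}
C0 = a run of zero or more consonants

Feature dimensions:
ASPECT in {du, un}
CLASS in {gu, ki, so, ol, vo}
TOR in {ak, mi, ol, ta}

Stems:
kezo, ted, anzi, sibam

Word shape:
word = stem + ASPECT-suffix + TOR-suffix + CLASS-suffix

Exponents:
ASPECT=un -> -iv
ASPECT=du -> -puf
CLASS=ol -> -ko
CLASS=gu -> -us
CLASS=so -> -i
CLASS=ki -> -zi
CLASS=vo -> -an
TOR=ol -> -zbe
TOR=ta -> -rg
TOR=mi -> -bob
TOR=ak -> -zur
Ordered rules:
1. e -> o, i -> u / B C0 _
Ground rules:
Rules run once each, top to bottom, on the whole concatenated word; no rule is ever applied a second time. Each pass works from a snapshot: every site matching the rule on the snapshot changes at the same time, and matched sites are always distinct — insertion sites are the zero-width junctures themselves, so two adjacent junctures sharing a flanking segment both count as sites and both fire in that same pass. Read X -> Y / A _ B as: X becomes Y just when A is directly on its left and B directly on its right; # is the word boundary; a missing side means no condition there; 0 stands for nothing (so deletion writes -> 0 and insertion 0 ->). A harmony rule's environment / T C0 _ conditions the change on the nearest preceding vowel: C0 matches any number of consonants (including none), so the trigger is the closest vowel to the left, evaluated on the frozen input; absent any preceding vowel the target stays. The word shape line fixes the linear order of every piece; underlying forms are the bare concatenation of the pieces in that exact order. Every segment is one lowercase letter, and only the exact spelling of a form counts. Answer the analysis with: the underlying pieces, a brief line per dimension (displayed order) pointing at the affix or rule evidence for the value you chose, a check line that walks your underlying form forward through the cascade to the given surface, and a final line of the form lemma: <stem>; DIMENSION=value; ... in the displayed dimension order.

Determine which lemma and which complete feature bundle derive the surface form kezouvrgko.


underlying: kezo-iv-rg-ko
ASPECT=un - signalled by the affix -iv
CLASS=ol - signalled by the affix -ko
TOR=ta - signalled by the affix -rg
check: kezoivrgko -> kezouvrgko
lemma: kezo; ASPECT=un; CLASS=ol; TOR=ta


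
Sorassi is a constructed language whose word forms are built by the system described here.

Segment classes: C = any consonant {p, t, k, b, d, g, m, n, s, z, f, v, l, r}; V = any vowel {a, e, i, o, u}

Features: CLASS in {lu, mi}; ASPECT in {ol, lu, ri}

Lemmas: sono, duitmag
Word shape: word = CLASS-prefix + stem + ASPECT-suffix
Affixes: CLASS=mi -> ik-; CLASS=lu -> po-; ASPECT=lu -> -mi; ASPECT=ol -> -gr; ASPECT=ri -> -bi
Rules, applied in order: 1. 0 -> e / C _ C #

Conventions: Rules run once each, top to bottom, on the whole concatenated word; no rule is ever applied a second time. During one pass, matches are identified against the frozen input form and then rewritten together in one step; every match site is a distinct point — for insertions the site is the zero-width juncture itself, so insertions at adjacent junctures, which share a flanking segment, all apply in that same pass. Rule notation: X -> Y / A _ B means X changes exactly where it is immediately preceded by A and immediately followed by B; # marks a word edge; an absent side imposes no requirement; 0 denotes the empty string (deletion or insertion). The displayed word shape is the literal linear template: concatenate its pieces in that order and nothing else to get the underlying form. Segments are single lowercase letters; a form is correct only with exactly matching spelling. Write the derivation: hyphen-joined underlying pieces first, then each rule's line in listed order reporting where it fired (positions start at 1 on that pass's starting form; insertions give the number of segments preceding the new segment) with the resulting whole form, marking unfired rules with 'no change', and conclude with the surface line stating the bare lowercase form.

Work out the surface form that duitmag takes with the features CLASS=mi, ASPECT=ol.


underlying: ik-duitmag-gr
1. 0 -> e / C _ C #: inserts after position(s) 10: ikduitmagger
surface: ikduitmagger


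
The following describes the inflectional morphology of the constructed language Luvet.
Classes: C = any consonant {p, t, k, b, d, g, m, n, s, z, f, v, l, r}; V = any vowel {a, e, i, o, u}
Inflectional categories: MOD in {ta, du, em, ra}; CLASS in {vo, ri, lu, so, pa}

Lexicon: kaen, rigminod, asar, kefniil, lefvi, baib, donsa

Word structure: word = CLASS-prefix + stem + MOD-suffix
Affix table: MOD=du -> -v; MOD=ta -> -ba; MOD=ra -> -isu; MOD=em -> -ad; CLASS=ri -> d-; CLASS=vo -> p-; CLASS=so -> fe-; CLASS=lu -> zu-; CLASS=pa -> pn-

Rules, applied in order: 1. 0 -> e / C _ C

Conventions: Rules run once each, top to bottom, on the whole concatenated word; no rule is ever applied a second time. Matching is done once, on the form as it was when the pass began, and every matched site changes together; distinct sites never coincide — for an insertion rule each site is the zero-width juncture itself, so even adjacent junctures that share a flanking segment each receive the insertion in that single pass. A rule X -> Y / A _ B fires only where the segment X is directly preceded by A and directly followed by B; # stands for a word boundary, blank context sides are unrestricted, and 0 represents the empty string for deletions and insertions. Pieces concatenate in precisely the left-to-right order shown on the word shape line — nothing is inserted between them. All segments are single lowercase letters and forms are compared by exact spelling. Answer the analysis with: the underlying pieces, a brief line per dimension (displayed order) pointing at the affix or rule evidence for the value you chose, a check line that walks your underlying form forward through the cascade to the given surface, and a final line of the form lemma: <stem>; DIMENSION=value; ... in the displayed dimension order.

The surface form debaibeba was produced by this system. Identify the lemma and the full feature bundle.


underlying: d-baib-ba
MOD=ta - signalled by the affix -ba
CLASS=ri - signalled by the affix d-
check: dbaibba -> debaibeba
lemma: baib; MOD=ta; CLASS=ri


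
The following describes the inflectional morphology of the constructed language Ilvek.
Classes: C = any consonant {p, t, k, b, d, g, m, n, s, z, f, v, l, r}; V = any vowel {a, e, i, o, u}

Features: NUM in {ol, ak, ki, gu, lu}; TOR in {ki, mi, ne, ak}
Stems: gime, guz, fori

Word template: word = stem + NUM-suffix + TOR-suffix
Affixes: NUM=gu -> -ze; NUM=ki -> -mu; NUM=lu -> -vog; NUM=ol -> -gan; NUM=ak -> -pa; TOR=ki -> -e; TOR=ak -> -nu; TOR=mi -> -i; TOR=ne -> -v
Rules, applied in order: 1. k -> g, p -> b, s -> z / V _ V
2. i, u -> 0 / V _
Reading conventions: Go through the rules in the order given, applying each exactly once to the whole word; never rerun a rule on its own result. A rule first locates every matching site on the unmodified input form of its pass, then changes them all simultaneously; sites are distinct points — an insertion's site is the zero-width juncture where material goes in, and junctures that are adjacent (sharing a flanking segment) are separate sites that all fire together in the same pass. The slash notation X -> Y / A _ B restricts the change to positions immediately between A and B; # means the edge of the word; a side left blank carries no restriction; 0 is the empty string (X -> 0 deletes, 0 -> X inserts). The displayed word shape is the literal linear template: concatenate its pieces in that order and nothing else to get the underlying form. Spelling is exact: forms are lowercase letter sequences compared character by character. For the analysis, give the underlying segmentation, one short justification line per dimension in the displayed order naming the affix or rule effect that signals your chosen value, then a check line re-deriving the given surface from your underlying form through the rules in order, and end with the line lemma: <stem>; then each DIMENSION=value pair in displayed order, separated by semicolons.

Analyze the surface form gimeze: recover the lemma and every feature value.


underlying: gime-ze-i
NUM=gu - signalled by the affix -ze
TOR=mi - signalled by the affix -i
check: gimezei -> gimezei -> gimeze
lemma: gime; NUM=gu; TOR=mi


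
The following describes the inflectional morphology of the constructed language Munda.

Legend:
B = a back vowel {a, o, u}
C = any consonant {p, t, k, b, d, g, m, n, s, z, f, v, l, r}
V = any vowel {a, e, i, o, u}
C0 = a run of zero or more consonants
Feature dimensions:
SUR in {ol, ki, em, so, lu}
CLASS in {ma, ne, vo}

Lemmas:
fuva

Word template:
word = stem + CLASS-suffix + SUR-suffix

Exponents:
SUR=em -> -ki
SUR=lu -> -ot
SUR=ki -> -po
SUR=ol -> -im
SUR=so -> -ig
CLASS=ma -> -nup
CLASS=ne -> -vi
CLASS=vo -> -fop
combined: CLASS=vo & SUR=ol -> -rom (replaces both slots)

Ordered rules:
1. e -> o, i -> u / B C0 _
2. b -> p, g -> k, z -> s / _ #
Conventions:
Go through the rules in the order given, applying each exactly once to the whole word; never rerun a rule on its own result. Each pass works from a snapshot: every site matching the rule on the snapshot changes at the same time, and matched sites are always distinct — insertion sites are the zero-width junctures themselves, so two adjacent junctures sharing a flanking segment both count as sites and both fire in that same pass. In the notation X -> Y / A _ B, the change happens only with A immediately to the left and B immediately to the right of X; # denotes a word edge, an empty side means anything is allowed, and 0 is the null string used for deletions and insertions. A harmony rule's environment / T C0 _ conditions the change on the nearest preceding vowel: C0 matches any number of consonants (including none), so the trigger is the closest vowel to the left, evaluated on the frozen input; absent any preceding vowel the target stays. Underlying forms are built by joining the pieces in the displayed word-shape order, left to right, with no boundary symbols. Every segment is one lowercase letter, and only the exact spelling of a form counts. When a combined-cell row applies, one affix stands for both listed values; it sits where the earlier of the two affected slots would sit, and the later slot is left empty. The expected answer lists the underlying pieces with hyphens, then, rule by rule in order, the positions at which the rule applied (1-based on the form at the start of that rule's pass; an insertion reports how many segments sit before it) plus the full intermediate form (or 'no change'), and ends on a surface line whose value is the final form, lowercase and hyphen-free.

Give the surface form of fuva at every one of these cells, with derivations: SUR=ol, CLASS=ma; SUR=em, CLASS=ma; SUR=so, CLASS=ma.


cell SUR=ol, CLASS=ma:
underlying: fuva-nup-im
1. e -> o, i -> u / B C0 _: fires at position(s) 8: fuvanupum
2. b -> p, g -> k, z -> s / _ #: no change
surface: fuvanupum

cell SUR=em, CLASS=ma:
underlying: fuva-nup-ki
1. e -> o, i -> u / B C0 _: fires at position(s) 9: fuvanupku
2. b -> p, g -> k, z -> s / _ #: no change
surface: fuvanupku

cell SUR=so, CLASS=ma:
underlying: fuva-nup-ig
1. e -> o, i -> u / B C0 _: fires at position(s) 8: fuvanupug
2. b -> p, g -> k, z -> s / _ #: fires at position(s) 9: fuvanupuk
surface: fuvanupuk


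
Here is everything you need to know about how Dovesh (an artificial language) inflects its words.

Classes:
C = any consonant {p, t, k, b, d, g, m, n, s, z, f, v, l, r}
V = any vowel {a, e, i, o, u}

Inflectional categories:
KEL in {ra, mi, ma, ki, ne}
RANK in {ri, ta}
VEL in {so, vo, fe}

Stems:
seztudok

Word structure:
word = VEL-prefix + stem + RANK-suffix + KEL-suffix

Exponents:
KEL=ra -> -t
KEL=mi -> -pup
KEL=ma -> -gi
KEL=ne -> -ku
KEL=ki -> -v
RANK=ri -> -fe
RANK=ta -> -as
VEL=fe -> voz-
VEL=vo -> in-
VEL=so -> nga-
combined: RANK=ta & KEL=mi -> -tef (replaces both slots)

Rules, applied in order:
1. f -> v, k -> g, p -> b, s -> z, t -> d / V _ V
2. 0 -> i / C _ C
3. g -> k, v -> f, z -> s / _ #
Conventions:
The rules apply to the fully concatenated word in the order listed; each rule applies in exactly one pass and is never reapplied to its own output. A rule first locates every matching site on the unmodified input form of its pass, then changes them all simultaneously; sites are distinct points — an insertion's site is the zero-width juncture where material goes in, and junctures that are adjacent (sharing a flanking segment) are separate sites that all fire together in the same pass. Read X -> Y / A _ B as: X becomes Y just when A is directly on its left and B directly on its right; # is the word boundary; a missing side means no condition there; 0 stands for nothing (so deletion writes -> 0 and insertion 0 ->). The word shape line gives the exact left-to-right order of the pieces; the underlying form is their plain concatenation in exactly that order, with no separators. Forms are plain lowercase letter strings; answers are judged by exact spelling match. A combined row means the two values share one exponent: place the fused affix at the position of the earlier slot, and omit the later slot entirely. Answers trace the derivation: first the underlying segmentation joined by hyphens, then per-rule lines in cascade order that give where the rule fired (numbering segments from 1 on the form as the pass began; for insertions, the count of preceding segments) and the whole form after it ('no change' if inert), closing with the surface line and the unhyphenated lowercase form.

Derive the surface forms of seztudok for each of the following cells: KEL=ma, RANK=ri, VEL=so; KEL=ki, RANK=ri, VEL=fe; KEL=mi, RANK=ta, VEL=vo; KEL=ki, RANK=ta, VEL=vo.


cell KEL=ma, RANK=ri, VEL=so:
underlying: nga-seztudok-fe-gi
1. f -> v, k -> g, p -> b, s -> z, t -> d / V _ V: fires at position(s) 4: ngazeztudokfegi
2. 0 -> i / C _ C: inserts after position(s) 1, 6, 11: nigazezitudokifegi
3. g -> k, v -> f, z -> s / _ #: no change
surface: nigazezitudokifegi

cell KEL=ki, RANK=ri, VEL=fe:
underlying: voz-seztudok-fe-v
1. f -> v, k -> g, p -> b, s -> z, t -> d / V _ V: no change
2. 0 -> i / C _ C: inserts after position(s) 3, 6, 11: vozisezitudokifev
3. g -> k, v -> f, z -> s / _ #: fires at position(s) 17: vozisezitudokifef
surface: vozisezitudokifef

cell KEL=mi, RANK=ta, VEL=vo:
underlying: in-seztudok-tef
1. f -> v, k -> g, p -> b, s -> z, t -> d / V _ V: no change
2. 0 -> i / C _ C: inserts after position(s) 2, 5, 10: inisezitudokitef
3. g -> k, v -> f, z -> s / _ #: no change
surface: inisezitudokitef

cell KEL=ki, RANK=ta, VEL=vo:
underlying: in-seztudok-as-v
1. f -> v, k -> g, p -> b, s -> z, t -> d / V _ V: fires at position(s) 10: inseztudogasv
2. 0 -> i / C _ C: inserts after position(s) 2, 5, 12: inisezitudogasiv
3. g -> k, v -> f, z -> s / _ #: fires at position(s) 16: inisezitudogasif
surface: inisezitudogasif


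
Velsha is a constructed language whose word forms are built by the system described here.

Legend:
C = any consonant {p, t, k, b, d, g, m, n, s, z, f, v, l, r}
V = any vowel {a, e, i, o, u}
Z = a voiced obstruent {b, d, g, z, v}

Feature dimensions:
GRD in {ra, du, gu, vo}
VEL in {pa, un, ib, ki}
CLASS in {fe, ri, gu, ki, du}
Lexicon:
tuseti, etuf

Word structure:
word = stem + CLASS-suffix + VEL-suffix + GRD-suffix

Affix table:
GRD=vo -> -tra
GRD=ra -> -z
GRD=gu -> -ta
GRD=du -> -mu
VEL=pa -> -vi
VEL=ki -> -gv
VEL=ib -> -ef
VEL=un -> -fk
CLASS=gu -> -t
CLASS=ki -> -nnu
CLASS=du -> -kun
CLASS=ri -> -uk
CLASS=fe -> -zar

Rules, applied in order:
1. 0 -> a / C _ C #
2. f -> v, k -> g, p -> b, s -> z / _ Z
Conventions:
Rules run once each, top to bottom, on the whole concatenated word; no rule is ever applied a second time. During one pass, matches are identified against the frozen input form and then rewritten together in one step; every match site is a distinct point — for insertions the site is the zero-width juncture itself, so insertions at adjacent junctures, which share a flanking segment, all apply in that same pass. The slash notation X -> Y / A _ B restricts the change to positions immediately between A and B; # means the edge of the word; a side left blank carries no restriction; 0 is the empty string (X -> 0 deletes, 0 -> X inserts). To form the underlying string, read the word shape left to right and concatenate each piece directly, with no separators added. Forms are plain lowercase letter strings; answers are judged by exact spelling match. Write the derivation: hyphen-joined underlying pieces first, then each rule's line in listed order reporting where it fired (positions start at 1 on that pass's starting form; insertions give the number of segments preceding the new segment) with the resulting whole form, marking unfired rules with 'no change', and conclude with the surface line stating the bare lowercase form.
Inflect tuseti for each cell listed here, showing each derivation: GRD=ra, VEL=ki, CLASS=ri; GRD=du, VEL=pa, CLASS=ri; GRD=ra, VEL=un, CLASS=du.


cell GRD=ra, VEL=ki, CLASS=ri:
underlying: tuseti-uk-gv-z
1. 0 -> a / C _ C #: inserts after position(s) 10: tusetiukgvaz
2. f -> v, k -> g, p -> b, s -> z / _ Z: fires at position(s) 8: tusetiuggvaz
surface: tusetiuggvaz

cell GRD=du, VEL=pa, CLASS=ri:
underlying: tuseti-uk-vi-mu
1. 0 -> a / C _ C #: no change
2. f -> v, k -> g, p -> b, s -> z / _ Z: fires at position(s) 8: tusetiugvimu
surface: tusetiugvimu

cell GRD=ra, VEL=un, CLASS=du:
underlying: tuseti-kun-fk-z
1. 0 -> a / C _ C #: inserts after position(s) 11: tusetikunfkaz
2. f -> v, k -> g, p -> b, s -> z / _ Z: no change
surface: tusetikunfkaz


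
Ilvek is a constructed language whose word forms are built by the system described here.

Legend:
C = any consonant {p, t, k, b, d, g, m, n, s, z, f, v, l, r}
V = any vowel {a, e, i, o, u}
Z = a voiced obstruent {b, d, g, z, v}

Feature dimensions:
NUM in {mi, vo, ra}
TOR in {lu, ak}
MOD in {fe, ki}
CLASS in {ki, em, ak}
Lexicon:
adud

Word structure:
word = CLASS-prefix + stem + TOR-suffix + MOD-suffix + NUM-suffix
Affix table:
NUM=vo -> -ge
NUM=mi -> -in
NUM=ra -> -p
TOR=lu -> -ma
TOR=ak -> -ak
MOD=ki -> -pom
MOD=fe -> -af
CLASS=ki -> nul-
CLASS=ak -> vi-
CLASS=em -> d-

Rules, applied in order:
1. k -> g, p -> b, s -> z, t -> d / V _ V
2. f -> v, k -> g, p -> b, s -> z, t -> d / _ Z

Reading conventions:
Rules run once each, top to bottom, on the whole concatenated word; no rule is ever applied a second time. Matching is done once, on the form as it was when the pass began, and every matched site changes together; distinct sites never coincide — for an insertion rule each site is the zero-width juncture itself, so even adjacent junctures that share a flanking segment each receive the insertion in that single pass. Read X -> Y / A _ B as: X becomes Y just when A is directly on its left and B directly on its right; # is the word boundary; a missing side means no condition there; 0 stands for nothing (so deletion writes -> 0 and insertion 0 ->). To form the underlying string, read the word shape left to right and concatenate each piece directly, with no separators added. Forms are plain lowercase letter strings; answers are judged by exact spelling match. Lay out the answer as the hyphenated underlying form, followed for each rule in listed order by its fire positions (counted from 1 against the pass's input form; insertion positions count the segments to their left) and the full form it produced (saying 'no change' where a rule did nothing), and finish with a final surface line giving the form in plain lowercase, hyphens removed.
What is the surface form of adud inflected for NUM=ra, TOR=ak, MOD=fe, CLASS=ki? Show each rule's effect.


underlying: nul-adud-ak-af-p
1. k -> g, p -> b, s -> z, t -> d / V _ V: fires at position(s) 9: nuladudagafp
2. f -> v, k -> g, p -> b, s -> z, t -> d / _ Z: no change
surface: nuladudagafp


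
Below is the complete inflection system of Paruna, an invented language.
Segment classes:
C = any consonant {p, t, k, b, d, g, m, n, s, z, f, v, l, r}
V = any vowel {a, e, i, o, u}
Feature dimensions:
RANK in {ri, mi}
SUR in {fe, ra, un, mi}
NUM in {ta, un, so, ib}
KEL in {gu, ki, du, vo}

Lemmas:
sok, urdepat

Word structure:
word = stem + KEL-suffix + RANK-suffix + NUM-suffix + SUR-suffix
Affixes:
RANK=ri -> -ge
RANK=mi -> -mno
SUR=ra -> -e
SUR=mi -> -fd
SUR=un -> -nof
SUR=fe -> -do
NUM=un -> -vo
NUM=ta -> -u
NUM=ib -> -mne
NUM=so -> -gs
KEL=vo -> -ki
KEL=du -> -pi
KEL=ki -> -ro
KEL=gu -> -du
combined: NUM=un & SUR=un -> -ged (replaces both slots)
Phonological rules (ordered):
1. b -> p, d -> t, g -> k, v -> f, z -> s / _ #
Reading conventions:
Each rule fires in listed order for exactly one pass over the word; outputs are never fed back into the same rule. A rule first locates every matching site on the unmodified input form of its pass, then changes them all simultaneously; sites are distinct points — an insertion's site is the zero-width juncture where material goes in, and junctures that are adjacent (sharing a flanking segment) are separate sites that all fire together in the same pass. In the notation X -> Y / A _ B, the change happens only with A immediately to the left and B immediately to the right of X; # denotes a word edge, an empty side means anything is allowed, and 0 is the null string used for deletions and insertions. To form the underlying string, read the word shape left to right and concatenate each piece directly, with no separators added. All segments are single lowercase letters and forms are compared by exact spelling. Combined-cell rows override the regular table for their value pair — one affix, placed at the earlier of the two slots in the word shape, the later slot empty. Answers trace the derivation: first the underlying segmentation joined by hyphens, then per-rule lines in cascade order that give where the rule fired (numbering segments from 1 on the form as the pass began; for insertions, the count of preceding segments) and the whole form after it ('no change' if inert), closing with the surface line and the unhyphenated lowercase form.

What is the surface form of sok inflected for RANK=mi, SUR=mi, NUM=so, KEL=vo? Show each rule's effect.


underlying: sok-ki-mno-gs-fd
1. b -> p, d -> t, g -> k, v -> f, z -> s / _ #: fires at position(s) 12: sokkimnogsft
surface: sokkimnogsft


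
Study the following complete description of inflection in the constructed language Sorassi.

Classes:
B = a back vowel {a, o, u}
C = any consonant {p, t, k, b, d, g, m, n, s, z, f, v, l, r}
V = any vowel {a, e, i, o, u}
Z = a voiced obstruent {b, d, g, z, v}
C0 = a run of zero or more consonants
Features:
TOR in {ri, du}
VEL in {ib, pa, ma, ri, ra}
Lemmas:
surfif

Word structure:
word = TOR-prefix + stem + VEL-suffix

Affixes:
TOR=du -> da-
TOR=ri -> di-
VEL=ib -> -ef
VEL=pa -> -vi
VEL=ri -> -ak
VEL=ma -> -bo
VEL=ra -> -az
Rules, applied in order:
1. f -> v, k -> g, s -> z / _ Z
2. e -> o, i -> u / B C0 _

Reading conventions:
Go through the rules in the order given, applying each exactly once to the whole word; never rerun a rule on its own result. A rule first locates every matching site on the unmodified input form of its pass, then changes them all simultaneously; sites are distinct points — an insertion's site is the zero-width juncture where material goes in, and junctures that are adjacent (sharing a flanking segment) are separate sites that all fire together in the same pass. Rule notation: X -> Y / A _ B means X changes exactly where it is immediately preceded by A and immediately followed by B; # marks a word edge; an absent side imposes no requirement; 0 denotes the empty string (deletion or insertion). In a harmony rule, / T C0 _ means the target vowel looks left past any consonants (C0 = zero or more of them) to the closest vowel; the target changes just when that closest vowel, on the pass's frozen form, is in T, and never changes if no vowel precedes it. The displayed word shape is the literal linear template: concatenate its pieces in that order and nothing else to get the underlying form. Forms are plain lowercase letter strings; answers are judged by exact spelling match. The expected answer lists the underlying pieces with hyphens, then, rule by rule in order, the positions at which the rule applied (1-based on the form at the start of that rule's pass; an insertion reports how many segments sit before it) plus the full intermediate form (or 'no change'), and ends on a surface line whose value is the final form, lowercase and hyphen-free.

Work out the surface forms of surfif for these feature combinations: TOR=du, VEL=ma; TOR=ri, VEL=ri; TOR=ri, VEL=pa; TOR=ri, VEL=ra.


cell TOR=du, VEL=ma:
underlying: da-surfif-bo
1. f -> v, k -> g, s -> z / _ Z: fires at position(s) 8: dasurfivbo
2. e -> o, i -> u / B C0 _: fires at position(s) 7: dasurfuvbo
surface: dasurfuvbo

cell TOR=ri, VEL=ri:
underlying: di-surfif-ak
1. f -> v, k -> g, s -> z / _ Z: no change
2. e -> o, i -> u / B C0 _: fires at position(s) 7: disurfufak
surface: disurfufak

cell TOR=ri, VEL=pa:
underlying: di-surfif-vi
1. f -> v, k -> g, s -> z / _ Z: fires at position(s) 8: disurfivvi
2. e -> o, i -> u / B C0 _: fires at position(s) 7: disurfuvvi
surface: disurfuvvi

cell TOR=ri, VEL=ra:
underlying: di-surfif-az
1. f -> v, k -> g, s -> z / _ Z: no change
2. e -> o, i -> u / B C0 _: fires at position(s) 7: disurfufaz
surface: disurfufaz


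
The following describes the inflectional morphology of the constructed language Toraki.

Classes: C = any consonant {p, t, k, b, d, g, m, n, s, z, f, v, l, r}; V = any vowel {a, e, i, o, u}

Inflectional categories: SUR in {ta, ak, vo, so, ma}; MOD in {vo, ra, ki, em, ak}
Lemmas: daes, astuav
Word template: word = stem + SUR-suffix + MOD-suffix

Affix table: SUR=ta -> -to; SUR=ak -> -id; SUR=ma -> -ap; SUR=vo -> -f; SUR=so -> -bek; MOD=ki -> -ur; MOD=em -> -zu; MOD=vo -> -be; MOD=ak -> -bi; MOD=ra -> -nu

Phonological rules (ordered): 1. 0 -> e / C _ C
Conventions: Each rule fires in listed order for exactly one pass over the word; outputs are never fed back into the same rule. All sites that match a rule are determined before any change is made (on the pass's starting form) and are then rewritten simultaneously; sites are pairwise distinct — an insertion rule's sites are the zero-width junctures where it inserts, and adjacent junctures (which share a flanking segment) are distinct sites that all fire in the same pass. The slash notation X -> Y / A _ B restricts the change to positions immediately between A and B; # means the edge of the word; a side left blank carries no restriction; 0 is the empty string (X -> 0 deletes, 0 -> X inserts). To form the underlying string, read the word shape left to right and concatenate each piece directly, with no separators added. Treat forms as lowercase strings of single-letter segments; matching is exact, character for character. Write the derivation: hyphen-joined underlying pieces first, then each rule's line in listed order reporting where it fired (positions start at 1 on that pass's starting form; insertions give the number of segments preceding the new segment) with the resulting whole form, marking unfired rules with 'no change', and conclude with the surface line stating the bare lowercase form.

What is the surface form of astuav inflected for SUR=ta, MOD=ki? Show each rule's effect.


underlying: astuav-to-ur
1. 0 -> e / C _ C: inserts after position(s) 2, 6: asetuavetour
surface: asetuavetour


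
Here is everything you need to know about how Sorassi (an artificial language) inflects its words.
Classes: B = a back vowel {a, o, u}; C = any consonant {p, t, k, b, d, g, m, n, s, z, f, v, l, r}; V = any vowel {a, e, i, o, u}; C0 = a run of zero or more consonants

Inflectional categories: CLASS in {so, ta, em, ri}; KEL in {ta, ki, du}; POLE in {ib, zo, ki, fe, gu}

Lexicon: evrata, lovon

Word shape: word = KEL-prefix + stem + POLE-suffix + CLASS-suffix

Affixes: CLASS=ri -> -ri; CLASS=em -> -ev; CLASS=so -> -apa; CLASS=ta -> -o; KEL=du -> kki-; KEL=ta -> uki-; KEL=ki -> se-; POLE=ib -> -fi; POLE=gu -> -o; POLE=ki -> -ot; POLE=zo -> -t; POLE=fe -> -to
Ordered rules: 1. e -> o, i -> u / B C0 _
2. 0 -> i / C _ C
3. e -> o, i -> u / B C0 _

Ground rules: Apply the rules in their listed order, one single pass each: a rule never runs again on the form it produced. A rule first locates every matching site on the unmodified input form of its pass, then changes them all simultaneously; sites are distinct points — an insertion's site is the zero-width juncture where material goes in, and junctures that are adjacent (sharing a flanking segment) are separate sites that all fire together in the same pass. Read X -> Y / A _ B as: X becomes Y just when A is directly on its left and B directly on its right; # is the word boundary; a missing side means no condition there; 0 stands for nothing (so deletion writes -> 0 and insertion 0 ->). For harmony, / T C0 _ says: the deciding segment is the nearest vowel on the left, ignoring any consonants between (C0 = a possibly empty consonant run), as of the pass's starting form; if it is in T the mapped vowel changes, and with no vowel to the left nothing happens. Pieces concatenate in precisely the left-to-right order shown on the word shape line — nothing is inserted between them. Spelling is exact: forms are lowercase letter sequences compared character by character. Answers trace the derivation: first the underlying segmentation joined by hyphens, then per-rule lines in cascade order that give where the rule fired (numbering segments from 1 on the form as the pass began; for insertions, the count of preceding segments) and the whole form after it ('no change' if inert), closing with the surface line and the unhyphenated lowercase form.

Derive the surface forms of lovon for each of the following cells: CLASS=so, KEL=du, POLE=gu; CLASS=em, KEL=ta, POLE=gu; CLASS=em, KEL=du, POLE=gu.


cell CLASS=so, KEL=du, POLE=gu:
underlying: kki-lovon-o-apa
1. e -> o, i -> u / B C0 _: no change
2. 0 -> i / C _ C: inserts after position(s) 1: kikilovonoapa
3. e -> o, i -> u / B C0 _: no change
surface: kikilovonoapa

cell CLASS=em, KEL=ta, POLE=gu:
underlying: uki-lovon-o-ev
1. e -> o, i -> u / B C0 _: fires at position(s) 3, 10: ukulovonoov
2. 0 -> i / C _ C: no change
3. e -> o, i -> u / B C0 _: no change
surface: ukulovonoov

cell CLASS=em, KEL=du, POLE=gu:
underlying: kki-lovon-o-ev
1. e -> o, i -> u / B C0 _: fires at position(s) 10: kkilovonoov
2. 0 -> i / C _ C: inserts after position(s) 1: kikilovonoov
3. e -> o, i -> u / B C0 _: no change
surface: kikilovonoov


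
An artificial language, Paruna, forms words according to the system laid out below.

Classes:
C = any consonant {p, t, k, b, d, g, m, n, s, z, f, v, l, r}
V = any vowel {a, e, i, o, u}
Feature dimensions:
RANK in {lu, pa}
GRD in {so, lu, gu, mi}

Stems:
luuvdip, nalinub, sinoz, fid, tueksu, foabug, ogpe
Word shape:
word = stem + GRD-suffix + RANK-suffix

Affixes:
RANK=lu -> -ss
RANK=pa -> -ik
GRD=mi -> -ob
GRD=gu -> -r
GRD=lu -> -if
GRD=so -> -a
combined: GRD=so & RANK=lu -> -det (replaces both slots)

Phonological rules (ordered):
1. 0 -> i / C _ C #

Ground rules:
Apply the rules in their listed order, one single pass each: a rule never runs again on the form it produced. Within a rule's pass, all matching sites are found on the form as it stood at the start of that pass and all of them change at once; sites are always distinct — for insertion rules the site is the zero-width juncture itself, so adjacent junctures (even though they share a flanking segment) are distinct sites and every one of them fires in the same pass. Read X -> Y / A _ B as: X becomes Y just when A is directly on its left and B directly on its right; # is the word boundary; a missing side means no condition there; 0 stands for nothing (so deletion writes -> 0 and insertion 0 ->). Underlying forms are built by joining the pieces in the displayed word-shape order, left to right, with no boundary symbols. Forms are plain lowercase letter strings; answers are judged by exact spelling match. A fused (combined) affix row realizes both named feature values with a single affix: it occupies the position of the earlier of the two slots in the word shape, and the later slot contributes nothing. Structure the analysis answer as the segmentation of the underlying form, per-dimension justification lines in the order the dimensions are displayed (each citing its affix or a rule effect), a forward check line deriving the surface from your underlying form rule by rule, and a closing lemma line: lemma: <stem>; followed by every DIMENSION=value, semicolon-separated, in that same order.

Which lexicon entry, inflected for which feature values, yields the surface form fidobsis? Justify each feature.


underlying: fid-ob-ss
RANK=lu - signalled by the affix -ss
GRD=mi - signalled by the affix -ob
check: fidobss -> fidobsis
lemma: fid; RANK=lu; GRD=mi


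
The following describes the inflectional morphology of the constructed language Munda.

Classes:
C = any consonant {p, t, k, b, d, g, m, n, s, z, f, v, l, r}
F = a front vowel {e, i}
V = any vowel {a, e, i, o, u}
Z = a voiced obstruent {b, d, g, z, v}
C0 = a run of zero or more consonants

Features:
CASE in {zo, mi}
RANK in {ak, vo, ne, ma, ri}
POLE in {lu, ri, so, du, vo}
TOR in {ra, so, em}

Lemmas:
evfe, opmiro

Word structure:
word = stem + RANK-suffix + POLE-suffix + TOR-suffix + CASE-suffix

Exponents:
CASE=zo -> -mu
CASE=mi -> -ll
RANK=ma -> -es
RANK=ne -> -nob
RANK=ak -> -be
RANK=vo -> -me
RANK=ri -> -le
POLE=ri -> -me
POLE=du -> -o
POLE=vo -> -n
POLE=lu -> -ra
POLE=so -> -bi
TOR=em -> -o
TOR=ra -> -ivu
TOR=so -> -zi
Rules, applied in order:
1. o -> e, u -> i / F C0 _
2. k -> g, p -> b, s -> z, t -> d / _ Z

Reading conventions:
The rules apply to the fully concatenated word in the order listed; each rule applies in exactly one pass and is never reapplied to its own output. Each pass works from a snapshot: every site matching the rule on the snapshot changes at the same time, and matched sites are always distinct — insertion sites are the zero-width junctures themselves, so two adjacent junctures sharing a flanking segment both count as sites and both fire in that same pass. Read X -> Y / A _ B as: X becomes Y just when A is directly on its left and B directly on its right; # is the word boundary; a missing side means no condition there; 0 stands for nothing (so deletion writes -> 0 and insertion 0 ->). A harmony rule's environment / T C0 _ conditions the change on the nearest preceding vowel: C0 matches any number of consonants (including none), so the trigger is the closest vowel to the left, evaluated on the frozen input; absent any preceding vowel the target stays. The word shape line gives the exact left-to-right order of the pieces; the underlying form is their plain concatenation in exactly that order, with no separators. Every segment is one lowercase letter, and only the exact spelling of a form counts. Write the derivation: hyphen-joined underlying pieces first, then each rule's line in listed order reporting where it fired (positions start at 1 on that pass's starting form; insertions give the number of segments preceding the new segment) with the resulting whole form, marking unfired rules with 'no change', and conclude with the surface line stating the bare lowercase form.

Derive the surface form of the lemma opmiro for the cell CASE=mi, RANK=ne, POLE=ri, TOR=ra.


underlying: opmiro-nob-me-ivu-ll
1. o -> e, u -> i / F C0 _: fires at position(s) 6, 14: opmirenobmeivill
2. k -> g, p -> b, s -> z, t -> d / _ Z: no change
surface: opmirenobmeivill
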